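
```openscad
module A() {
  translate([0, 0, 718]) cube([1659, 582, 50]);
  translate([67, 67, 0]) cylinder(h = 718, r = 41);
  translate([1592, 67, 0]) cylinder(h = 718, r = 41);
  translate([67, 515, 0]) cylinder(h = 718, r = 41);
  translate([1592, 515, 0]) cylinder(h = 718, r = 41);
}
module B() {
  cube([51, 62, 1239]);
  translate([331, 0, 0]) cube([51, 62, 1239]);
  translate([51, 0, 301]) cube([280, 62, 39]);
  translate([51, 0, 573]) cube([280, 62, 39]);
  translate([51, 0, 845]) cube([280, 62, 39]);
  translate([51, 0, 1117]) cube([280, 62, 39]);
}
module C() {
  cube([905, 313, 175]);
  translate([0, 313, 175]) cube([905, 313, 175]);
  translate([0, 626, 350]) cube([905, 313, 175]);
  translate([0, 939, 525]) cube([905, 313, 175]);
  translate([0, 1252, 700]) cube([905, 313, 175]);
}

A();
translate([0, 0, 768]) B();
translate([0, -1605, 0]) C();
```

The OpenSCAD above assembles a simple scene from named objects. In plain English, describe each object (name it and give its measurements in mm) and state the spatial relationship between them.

A is a rectangular dining table. The top is 1659×582×50 mm with its upper surface at z = 768 mm. It stands on four round legs of 82 mm diameter, each leg's bounding box inset 26 mm from the nearest pair of top edges, running from the floor to the underside of the top.

B is a wooden ladder with two side rails of 51×62 mm section and 1239 mm height, set 382 mm apart overall. Between them run 4 rectangular rungs (62 mm deep, 39 mm thick), front faces flush with the rails' −y face. The bottom of the first rung is 301 mm above the floor and each subsequent rung is 272 mm higher than the one below.

C is a straight staircase of 5 solid steps. Each step is 905 mm wide (x), 313 mm deep (y, the going) and 175 mm tall (the rise). The first step rests on the floor; each subsequent step sits one going further in +y and one rise higher in +z, directly behind and above the previous step with no overlap.

The ladder is on top of the table. The staircase is on the floor beside the table on its −y side.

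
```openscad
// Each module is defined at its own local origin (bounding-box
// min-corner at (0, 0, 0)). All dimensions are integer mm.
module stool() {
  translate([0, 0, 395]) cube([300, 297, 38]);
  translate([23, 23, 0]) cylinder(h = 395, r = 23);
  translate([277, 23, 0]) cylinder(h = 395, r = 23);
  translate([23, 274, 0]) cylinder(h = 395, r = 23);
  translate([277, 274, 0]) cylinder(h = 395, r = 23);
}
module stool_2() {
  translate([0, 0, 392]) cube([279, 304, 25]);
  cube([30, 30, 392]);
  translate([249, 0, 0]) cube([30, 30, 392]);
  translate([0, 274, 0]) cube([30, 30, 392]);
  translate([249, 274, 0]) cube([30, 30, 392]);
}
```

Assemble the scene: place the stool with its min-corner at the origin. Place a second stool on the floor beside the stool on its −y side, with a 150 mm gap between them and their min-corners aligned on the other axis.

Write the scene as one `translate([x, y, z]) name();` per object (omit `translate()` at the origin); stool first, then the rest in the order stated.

stool();
translate([0, -454, 0]) stool_2();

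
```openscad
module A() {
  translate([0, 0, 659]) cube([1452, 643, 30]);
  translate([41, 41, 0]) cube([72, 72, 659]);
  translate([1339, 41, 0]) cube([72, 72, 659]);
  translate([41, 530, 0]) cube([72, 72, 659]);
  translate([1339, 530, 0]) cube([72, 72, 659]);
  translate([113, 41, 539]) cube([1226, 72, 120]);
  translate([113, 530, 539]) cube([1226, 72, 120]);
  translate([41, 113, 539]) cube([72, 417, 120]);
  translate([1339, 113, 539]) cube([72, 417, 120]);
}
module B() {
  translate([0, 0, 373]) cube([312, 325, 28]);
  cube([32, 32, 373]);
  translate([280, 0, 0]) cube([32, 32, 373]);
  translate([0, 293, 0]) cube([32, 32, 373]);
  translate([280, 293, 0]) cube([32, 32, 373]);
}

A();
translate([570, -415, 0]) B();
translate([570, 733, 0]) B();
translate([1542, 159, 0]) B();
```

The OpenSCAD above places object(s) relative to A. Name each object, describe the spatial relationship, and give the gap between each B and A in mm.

Each stool's nearest face is 90 mm from the table's bounding box.

A is a table. B is a stool. Three stools sit around the table at the −y, +y, +x sides. The gap between each stool and the table is 90 mm.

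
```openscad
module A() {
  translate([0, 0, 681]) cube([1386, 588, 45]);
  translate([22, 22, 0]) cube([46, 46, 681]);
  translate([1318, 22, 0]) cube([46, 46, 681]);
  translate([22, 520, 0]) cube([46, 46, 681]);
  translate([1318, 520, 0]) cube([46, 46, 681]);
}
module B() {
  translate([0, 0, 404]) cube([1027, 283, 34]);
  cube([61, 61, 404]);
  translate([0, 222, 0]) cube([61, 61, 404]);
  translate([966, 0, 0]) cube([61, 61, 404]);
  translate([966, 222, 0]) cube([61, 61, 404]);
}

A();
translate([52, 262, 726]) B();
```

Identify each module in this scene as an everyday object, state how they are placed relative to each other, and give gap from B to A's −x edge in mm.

A is a table. B is a bench. The bench is on top of the table. The gap from the bench to the table's −x edge is 52 mm.

The bench's min-x is at 52; the table's min-x is 0; gap = 52 mm.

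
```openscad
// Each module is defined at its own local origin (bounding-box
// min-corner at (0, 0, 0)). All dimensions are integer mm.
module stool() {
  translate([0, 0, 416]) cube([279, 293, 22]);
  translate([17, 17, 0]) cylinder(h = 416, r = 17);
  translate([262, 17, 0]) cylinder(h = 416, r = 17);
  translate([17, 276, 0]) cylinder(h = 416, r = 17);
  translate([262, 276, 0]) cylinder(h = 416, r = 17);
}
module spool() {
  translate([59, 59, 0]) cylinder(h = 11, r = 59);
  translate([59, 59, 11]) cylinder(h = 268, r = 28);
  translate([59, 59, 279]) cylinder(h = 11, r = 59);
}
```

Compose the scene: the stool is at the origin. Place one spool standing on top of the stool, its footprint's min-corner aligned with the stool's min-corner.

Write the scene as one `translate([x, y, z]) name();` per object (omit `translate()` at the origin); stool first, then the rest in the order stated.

stool();
translate([0, 0, 438]) spool();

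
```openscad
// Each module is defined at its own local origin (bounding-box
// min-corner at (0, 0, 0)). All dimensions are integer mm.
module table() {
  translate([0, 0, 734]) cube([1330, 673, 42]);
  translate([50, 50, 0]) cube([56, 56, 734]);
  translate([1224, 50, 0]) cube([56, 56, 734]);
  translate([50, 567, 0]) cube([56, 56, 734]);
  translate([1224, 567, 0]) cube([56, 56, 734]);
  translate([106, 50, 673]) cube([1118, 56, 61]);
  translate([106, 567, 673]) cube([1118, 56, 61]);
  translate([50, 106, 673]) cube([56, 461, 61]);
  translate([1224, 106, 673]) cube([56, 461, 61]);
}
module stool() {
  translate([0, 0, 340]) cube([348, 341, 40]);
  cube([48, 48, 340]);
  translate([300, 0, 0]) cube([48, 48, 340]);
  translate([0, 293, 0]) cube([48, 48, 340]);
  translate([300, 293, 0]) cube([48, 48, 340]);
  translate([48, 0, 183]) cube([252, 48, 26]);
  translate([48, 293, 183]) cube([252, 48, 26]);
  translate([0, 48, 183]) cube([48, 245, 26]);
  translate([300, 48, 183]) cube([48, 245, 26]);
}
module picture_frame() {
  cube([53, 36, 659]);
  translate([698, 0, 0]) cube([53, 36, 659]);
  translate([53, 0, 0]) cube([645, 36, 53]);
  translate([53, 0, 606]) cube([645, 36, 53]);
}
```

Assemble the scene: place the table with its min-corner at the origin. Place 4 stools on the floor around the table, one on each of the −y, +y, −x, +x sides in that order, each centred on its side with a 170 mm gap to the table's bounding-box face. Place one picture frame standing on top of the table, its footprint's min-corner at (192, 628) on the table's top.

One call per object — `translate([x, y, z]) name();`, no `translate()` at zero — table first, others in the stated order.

table();
translate([491, -511, 0]) stool();
translate([491, 843, 0]) stool();
translate([-518, 166, 0]) stool();
translate([1500, 166, 0]) stool();
translate([192, 628, 776]) picture_frame();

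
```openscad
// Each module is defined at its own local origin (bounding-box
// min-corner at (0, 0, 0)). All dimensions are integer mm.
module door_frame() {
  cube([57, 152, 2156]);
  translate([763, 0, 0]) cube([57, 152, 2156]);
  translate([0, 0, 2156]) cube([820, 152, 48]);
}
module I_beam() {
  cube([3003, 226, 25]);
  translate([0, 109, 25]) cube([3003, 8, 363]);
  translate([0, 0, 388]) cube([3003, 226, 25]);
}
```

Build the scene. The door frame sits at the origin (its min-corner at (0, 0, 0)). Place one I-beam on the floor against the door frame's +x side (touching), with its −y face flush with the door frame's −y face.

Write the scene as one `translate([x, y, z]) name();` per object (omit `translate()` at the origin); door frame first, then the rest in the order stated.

door_frame();
translate([820, 0, 0]) I_beam();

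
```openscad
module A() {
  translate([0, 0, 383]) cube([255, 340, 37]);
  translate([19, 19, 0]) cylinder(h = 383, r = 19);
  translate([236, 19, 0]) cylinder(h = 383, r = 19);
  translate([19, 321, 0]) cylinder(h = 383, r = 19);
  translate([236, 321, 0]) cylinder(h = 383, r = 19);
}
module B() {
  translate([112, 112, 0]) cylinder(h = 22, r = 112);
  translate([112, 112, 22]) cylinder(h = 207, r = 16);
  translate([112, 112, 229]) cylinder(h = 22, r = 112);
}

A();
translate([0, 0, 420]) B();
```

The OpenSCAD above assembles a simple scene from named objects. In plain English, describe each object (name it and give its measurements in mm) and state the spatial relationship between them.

A is a four-legged stool. The seat is a 255×340×37 mm slab whose top surface is at z = 420 mm; four round legs, each 38 mm in diameter, run from the floor (z = 0) to the underside of the seat, each leg's axis is inset half a diameter from the nearest pair of seat edges (so the leg's bounding box is flush with the corner).

B is a spool: two coaxial disc flanges of radius 112 mm and thickness 22 mm, joined by a core cylinder of radius 16 mm and height 207 mm. The lower flange rests on z = 0 and the three cylinders share a vertical axis.

The spool is on top of the stool.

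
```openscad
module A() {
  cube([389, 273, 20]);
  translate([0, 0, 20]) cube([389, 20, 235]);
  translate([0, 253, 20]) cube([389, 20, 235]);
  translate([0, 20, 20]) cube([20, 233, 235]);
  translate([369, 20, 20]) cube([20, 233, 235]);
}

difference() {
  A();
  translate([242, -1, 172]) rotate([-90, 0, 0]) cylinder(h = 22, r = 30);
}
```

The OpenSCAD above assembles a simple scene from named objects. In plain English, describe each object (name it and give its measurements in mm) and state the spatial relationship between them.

A is an open storage box with external size 389×273×255 mm and wall thickness 20 mm (the base is also 20 mm thick). The base covers the whole footprint; the four walls stand on the base, with the y-facing walls full-width and the x-facing walls fitting between their inner faces.

The open box has a circular hole of radius 30 mm through its front wall, centred at (x = 242, z = 172).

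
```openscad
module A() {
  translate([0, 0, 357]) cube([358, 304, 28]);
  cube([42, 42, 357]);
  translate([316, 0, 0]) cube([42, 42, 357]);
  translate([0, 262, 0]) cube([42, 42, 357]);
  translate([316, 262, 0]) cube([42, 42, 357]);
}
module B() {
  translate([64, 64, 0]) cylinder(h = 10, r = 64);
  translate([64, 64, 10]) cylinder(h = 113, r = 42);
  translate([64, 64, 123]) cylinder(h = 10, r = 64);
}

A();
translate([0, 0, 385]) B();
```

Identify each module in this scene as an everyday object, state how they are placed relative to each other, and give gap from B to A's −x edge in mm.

A is a stool. B is a spool. The spool is on top of the stool. The gap from the spool to the stool's −x edge is 0 mm.

The spool's min-x is at 0; the stool's min-x is 0; gap = 0 mm.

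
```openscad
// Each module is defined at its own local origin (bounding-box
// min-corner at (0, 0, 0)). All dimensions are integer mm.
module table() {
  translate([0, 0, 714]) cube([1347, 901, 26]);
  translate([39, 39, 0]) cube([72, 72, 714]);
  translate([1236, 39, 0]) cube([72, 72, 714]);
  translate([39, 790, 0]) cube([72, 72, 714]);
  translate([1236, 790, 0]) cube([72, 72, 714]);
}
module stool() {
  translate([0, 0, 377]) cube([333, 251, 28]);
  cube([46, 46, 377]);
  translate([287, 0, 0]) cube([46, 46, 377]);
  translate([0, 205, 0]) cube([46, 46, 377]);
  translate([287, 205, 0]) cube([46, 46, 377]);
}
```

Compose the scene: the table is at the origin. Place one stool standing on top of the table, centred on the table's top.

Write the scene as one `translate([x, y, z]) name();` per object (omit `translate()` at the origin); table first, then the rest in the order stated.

table();
translate([507, 325, 740]) stool();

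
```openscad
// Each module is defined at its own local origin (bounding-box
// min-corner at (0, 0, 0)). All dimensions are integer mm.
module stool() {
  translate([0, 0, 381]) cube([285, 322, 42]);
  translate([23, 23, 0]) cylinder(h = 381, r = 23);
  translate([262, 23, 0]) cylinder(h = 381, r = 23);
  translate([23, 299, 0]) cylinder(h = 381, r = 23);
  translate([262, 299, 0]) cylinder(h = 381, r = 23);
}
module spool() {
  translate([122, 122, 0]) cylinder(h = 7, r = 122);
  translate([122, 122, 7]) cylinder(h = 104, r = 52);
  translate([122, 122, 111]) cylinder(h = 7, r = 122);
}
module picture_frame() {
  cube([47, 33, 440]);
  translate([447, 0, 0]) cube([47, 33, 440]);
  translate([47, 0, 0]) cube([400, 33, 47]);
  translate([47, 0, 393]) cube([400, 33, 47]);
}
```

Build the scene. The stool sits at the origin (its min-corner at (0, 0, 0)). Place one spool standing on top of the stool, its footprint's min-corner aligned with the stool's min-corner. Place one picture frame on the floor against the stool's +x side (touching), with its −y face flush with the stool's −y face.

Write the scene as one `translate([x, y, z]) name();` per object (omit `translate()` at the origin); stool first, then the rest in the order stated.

stool();
translate([0, 0, 423]) spool();
translate([285, 0, 0]) picture_frame();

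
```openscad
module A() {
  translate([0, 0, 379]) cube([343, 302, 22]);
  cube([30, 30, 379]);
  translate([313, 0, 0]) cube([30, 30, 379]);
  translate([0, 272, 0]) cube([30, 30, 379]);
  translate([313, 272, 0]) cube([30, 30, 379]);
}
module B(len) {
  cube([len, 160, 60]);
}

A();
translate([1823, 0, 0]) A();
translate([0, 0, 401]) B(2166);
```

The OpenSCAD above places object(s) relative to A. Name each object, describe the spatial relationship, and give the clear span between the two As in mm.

Second stool starts at x = 1823; first ends at x = 343; clear span = 1823 − 343 = 1480 mm.

A is a stool. B is a beam. A beam spans the tops of two stools. The clear span between the two stools is 1480 mm.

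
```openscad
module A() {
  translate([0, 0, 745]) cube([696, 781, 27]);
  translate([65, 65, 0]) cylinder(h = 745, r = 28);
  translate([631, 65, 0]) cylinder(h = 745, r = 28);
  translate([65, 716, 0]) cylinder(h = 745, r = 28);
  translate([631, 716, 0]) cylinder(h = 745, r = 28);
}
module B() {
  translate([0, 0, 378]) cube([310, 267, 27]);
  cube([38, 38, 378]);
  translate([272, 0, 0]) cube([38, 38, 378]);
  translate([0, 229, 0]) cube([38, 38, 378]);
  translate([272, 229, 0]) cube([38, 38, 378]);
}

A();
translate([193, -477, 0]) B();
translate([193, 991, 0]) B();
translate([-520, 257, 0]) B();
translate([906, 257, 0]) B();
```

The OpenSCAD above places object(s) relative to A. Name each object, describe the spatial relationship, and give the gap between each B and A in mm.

A is a table. B is a stool. Four stools sit around the table at the −y, +y, −x, +x sides. The gap between each stool and the table is 210 mm.

Each stool's nearest face is 210 mm from the table's bounding box.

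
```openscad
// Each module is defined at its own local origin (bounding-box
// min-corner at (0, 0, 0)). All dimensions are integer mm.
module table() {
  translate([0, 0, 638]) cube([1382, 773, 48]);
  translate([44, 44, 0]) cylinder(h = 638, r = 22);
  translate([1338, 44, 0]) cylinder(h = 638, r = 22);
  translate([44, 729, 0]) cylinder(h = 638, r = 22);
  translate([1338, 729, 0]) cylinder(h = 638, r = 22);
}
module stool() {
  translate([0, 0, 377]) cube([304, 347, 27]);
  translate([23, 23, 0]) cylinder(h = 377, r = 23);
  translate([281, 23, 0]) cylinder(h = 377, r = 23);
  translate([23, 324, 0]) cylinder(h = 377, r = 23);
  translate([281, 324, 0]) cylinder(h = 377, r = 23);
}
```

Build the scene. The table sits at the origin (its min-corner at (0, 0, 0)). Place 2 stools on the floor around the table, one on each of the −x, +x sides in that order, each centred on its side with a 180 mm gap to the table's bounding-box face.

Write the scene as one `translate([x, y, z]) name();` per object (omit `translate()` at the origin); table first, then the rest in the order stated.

table();
translate([-484, 213, 0]) stool();
translate([1562, 213, 0]) stool();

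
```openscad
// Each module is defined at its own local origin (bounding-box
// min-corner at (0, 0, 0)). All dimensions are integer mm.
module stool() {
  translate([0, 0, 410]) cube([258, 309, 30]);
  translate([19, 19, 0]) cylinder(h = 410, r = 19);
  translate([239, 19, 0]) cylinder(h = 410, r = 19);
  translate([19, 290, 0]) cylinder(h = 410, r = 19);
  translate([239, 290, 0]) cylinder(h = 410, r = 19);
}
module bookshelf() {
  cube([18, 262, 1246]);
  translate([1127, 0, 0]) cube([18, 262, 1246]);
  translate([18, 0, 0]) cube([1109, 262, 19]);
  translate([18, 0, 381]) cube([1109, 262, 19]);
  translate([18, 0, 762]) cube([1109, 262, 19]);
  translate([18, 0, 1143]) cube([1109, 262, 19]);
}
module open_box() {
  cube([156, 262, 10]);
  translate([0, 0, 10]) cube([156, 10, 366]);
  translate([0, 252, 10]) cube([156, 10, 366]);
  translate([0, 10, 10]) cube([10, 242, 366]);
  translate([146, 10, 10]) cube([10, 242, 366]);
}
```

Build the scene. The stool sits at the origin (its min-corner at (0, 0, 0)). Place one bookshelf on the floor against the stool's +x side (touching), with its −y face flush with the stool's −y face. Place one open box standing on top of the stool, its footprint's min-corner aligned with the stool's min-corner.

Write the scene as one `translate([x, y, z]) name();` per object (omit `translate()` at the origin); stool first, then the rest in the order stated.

stool();
translate([258, 0, 0]) bookshelf();
translate([0, 0, 440]) open_box();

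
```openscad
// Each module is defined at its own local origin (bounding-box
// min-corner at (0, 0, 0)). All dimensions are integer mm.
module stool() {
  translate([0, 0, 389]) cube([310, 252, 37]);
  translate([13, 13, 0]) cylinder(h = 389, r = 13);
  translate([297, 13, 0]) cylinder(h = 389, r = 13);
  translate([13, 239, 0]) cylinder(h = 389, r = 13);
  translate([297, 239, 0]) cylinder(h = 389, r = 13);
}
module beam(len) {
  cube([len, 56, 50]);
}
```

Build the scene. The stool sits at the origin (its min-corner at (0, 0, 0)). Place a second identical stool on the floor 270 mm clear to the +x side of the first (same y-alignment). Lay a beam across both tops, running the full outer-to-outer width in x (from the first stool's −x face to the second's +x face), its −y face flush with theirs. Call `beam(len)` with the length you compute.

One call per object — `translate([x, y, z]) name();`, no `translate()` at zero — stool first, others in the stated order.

stool();
translate([580, 0, 0]) stool();
translate([0, 0, 426]) beam(890);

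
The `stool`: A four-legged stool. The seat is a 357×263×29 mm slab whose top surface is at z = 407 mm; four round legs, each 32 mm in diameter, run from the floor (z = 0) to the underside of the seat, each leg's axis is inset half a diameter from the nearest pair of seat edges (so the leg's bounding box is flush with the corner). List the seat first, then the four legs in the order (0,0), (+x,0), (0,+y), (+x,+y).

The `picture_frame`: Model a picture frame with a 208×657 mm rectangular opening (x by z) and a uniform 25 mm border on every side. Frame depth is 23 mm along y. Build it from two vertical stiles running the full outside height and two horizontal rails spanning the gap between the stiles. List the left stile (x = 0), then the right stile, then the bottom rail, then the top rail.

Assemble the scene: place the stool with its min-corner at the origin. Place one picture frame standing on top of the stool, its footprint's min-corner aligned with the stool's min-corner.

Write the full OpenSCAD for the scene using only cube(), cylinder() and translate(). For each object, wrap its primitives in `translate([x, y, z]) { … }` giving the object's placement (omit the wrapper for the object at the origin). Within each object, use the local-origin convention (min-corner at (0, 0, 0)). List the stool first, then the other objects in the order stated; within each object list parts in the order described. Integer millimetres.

translate([0, 0, 378]) cube([357, 263, 29]);
translate([16, 16, 0]) cylinder(h = 378, r = 16);
translate([341, 16, 0]) cylinder(h = 378, r = 16);
translate([16, 247, 0]) cylinder(h = 378, r = 16);
translate([341, 247, 0]) cylinder(h = 378, r = 16);
translate([0, 0, 407]) {
  cube([25, 23, 707]);
  translate([233, 0, 0]) cube([25, 23, 707]);
  translate([25, 0, 0]) cube([208, 23, 25]);
  translate([25, 0, 682]) cube([208, 23, 25]);
}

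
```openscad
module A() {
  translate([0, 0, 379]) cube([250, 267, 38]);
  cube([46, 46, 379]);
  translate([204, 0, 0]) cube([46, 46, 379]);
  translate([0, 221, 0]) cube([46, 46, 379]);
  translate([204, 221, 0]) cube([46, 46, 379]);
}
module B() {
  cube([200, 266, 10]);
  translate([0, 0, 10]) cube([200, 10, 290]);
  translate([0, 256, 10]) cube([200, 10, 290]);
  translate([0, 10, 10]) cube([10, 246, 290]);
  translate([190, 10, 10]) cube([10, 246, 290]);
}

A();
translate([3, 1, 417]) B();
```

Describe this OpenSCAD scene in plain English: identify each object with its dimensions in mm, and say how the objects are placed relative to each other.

A is a four-legged stool. The seat is 250×267 mm, 38 mm thick, top at z = 417 mm. It stands on four square legs, each 46×46 mm in cross-section, from z = 0 to the seat underside, each flush with a corner of the seat.

B is an open-topped rectangular box: outside dimensions 200×266×300 mm, with a uniform wall and base thickness of 10 mm. The base is a full 200×266 slab on the floor; four walls sit on top of the base. The front and back walls (the −y and +y sides) span the full width; the two side walls fit between them.

The open box is on top of the stool.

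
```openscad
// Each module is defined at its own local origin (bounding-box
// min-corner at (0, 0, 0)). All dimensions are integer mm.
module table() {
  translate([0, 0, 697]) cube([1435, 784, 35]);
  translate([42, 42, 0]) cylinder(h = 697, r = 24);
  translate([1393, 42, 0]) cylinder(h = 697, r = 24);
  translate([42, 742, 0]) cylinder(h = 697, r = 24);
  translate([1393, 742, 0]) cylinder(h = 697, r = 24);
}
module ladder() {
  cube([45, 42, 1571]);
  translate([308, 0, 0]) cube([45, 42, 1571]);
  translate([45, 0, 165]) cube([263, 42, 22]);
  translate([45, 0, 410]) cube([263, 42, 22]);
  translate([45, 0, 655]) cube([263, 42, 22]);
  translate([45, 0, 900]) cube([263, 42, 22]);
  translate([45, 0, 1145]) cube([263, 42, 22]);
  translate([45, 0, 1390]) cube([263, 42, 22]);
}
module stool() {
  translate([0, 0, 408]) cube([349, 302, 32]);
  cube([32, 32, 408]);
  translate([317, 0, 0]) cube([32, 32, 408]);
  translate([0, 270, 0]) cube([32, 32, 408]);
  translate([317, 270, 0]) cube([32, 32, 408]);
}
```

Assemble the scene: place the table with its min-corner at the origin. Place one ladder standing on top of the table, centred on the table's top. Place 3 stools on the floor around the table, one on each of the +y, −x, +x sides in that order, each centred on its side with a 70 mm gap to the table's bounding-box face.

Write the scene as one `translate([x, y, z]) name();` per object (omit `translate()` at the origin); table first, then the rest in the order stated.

table();
translate([541, 371, 732]) ladder();
translate([543, 854, 0]) stool();
translate([-419, 241, 0]) stool();
translate([1505, 241, 0]) stool();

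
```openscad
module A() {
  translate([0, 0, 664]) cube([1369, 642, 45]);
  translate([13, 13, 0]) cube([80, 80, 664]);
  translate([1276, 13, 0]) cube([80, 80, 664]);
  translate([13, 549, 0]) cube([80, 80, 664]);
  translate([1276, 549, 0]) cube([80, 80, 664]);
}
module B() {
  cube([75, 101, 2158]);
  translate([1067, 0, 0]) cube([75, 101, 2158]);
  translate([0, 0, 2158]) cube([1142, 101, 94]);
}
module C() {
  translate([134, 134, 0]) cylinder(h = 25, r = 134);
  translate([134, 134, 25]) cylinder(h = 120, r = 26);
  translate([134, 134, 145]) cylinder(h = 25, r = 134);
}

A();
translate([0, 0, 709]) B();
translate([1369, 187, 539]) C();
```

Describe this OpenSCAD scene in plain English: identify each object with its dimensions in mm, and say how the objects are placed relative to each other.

A is a table with a 1369×642 mm rectangular top, 45 mm thick, top surface at z = 709 mm, supported by four 80×80 mm square legs, each inset 13 mm from the nearest pair of top edges, running from the floor.

B is a door frame. The clear opening is 992 mm wide and 2158 mm high. Two 75 mm wide jambs, 101 mm deep, stand either side of the opening from the floor to the top of the opening. A 94 mm thick head sits across the top of both jambs, spanning the full outside width of the frame.

C is a spool: two coaxial disc flanges of radius 134 mm and thickness 25 mm, joined by a core cylinder of radius 26 mm and height 120 mm. The lower flange rests on z = 0 and the three cylinders share a vertical axis.

The door frame is on top of the table. The spool is beside the table with their tops flush at z = 709.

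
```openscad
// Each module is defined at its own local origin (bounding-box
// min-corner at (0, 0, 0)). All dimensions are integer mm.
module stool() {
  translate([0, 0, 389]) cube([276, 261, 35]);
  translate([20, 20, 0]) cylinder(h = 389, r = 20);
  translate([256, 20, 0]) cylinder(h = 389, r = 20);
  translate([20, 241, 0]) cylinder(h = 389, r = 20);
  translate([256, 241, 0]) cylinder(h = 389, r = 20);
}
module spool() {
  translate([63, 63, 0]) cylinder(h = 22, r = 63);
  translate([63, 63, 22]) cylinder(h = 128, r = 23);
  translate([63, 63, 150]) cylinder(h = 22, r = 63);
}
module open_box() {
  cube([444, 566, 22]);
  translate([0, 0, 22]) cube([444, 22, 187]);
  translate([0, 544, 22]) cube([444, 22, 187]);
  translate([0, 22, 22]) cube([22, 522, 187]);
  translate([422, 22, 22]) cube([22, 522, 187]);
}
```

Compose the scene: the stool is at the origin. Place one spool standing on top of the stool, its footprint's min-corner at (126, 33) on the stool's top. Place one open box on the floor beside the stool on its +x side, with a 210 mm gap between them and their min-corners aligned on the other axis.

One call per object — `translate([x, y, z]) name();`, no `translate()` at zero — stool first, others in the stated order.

stool();
translate([126, 33, 424]) spool();
translate([486, 0, 0]) open_box();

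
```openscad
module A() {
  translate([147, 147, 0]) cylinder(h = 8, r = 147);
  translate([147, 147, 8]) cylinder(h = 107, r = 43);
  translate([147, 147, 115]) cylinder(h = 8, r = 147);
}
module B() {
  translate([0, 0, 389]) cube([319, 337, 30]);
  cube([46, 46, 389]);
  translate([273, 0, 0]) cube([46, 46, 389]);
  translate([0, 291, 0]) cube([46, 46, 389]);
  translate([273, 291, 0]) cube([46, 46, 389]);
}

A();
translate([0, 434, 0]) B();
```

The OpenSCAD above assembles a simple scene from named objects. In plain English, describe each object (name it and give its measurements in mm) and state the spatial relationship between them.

A is a spool: two coaxial disc flanges of radius 147 mm and thickness 8 mm, joined by a core cylinder of radius 43 mm and height 107 mm. The lower flange rests on z = 0 and the three cylinders share a vertical axis.

B is a simple wooden stool: a rectangular seat 319 mm (x) by 337 mm (y), 30 mm thick, top face at z = 419 mm, on four square legs, each 46×46 mm in cross-section. The legs rest on z = 0, each flush with a corner of the seat.

The stool is on the floor beside the spool on its +y side.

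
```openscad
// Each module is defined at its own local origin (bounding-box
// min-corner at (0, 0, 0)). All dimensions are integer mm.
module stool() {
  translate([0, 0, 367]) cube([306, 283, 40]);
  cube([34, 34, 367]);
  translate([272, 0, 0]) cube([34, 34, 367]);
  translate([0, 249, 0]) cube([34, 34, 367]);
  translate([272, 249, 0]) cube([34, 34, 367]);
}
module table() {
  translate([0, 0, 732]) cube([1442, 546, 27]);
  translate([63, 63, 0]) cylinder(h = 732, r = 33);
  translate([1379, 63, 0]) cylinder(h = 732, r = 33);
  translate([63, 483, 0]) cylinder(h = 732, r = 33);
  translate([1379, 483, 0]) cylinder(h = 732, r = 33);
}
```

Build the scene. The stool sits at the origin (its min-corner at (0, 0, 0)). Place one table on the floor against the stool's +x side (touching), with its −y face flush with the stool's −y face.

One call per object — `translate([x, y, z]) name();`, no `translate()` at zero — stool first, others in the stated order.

stool();
translate([306, 0, 0]) table();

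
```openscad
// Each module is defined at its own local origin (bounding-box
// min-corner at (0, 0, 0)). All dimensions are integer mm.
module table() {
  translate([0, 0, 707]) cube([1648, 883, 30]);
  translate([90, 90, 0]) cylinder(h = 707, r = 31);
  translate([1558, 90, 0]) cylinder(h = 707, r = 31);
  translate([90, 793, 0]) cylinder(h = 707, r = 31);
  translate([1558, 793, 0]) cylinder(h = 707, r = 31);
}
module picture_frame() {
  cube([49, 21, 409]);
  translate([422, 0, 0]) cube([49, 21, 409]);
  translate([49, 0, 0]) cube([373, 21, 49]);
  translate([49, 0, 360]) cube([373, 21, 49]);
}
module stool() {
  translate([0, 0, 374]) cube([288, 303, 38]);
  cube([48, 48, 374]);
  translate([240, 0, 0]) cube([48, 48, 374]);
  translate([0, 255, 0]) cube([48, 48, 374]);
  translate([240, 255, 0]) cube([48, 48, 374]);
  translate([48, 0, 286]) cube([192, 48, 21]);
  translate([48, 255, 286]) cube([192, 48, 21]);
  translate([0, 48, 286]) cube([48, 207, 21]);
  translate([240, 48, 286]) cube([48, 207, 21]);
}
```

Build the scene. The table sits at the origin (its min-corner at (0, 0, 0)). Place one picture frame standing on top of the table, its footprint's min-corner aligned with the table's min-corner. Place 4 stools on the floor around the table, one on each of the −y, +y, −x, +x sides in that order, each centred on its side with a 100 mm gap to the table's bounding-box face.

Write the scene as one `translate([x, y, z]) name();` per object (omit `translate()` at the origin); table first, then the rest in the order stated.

table();
translate([0, 0, 737]) picture_frame();
translate([680, -403, 0]) stool();
translate([680, 983, 0]) stool();
translate([-388, 290, 0]) stool();
translate([1748, 290, 0]) stool();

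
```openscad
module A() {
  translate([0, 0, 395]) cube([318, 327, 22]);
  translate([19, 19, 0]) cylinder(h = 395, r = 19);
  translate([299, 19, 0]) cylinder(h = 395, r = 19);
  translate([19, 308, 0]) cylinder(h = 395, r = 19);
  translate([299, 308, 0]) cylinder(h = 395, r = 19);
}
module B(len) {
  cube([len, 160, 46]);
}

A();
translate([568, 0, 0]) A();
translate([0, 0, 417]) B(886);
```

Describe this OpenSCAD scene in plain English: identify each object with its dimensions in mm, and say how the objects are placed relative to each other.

A is a simple wooden stool: a rectangular seat 318 mm (x) by 327 mm (y), 22 mm thick, top face at z = 417 mm, on four round legs, each 38 mm in diameter. The legs rest on z = 0, each leg's axis is inset half a diameter from the nearest pair of seat edges (so the leg's bounding box is flush with the corner).

B is a rectangular beam 886 mm long (x), 160 mm deep (y), 46 mm thick (z).

The beam spans the tops of two stools placed 250 mm apart, resting at z = 417 mm.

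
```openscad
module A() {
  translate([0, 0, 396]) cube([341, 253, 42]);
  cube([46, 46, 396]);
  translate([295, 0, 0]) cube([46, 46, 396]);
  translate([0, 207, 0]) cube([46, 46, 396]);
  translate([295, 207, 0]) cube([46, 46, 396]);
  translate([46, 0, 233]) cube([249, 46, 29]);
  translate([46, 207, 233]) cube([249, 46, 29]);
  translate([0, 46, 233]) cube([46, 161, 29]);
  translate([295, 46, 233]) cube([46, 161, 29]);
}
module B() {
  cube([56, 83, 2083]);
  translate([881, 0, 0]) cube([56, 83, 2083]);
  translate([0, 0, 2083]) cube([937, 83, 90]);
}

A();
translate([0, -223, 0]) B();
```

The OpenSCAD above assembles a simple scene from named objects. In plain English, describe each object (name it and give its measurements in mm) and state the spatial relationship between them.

A is a four-legged stool. The seat is a 341×253×42 mm slab whose top surface is at z = 438 mm; four square legs, each 46×46 mm in cross-section, run from the floor (z = 0) to the underside of the seat, each flush with a corner of the seat. Four stretchers, 46 mm wide and 29 mm tall, connect adjacent legs with their undersides at z = 233 mm, each running between the inner faces of the legs it joins and aligned with the legs' outer faces on the other axis.

B is a rectangular door frame: two vertical jambs of 56×83 mm section, 2083 mm tall, with a clear opening 825 mm wide between their inner faces. A header 90 mm tall and 83 mm deep lies on top of the jambs and spans the full outside width.

The door frame is on the floor beside the stool on its −y side.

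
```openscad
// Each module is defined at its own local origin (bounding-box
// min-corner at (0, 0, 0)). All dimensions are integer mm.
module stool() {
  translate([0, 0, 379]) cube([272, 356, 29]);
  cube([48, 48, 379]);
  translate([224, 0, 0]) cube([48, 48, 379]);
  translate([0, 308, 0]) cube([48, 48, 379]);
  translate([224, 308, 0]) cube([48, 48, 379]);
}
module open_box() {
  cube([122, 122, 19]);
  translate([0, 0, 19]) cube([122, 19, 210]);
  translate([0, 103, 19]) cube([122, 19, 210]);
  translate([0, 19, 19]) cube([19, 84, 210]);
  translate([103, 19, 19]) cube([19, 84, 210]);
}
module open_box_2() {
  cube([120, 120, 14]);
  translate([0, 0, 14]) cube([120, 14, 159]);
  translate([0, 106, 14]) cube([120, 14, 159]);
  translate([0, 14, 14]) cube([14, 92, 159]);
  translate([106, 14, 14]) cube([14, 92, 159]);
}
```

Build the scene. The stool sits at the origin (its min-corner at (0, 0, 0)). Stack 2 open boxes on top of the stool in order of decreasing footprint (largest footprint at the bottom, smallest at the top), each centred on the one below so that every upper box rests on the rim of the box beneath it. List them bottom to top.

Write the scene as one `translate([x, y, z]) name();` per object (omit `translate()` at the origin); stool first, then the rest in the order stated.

stool();
translate([75, 117, 408]) open_box();
translate([76, 118, 637]) open_box_2();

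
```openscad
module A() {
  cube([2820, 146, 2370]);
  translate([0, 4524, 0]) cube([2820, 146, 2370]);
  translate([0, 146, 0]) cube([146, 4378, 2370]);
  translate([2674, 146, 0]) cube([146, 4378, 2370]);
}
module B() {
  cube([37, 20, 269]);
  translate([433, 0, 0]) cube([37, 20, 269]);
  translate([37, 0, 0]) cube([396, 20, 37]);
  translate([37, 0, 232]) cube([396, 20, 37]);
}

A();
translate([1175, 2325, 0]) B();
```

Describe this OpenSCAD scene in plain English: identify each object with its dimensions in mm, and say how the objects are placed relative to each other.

A is a box-shaped house frame (walls only): outside footprint 2820×4670 mm, wall height 2370 mm, wall thickness 146 mm. The two y-facing walls run the full x-width; the two x-facing walls fit between the inner faces of the y-facing walls.

B is a picture frame with a 396×195 mm rectangular opening (x by z) and a uniform 37 mm border on every side. Frame depth is 20 mm along y. It is built from two vertical stiles running the full outside height and two horizontal rails spanning the gap between the stiles.

The picture frame sits inside the house frame, centred.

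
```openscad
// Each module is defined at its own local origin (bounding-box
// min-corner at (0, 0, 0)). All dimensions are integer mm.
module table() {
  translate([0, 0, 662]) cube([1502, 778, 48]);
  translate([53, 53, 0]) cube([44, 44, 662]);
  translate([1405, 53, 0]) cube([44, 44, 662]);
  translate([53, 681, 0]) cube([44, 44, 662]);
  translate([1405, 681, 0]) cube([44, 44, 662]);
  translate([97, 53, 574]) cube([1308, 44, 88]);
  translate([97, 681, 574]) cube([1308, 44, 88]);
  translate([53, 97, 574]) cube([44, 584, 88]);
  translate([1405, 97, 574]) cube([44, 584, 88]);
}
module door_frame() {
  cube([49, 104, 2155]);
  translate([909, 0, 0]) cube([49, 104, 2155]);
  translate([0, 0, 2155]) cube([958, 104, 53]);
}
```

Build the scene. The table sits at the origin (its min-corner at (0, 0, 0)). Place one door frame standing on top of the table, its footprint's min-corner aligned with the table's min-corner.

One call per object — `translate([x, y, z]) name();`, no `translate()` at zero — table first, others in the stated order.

table();
translate([0, 0, 710]) door_frame();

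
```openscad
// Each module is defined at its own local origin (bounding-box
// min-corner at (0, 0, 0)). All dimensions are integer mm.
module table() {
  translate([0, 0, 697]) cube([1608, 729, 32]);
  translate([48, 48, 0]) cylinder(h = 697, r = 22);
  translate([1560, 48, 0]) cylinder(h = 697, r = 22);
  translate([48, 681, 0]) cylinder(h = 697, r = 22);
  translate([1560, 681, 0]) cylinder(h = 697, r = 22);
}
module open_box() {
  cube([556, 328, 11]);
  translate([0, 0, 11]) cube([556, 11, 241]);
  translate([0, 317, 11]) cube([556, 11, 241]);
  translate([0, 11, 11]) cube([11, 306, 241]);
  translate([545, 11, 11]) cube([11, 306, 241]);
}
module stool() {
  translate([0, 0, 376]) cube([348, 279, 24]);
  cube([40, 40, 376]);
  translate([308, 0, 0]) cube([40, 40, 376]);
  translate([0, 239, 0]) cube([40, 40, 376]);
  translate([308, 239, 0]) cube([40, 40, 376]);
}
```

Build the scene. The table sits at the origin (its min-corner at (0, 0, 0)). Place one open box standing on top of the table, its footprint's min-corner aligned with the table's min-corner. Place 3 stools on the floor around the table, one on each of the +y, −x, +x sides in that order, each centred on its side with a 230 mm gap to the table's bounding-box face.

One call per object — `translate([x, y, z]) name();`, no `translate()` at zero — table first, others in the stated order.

table();
translate([0, 0, 729]) open_box();
translate([630, 959, 0]) stool();
translate([-578, 225, 0]) stool();
translate([1838, 225, 0]) stool();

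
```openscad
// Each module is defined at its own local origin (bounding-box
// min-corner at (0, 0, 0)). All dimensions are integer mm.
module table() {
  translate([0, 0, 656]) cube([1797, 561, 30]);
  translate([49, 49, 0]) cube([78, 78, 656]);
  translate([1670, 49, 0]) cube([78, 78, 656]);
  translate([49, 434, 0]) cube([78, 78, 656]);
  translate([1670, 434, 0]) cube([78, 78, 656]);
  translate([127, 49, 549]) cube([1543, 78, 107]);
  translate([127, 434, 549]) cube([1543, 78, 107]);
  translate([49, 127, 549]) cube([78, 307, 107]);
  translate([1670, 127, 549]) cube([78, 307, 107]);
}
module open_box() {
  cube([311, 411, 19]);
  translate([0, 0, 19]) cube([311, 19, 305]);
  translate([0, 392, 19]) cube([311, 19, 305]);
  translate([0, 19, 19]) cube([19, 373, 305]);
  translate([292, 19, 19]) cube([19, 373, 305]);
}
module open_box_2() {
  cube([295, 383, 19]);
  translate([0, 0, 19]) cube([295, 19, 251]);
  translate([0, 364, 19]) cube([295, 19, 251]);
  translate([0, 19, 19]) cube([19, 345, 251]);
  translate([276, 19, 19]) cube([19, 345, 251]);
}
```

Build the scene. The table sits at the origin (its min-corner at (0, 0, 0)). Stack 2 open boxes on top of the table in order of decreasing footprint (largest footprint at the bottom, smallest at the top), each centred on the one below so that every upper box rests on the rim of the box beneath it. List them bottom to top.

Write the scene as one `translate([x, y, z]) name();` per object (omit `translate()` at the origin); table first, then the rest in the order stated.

table();
translate([743, 75, 686]) open_box();
translate([751, 89, 1010]) open_box_2();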